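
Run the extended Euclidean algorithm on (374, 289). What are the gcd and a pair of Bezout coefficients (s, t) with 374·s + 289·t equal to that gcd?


Euclidean algorithm on (374, 289) — divide until remainder is 0:
  374 = 1 · 289 + 85
  289 = 3 · 85 + 34
  85 = 2 · 34 + 17
  34 = 2 · 17 + 0
gcd(374, 289) = 17.
Track Bezout coefficients alongside the remainders: start with r₀ = 374 = a·1 + b·0 (s = 1, t = 0) and r₁ = 289 = a·0 + b·1 (s = 0, t = 1); each new remainder r_{k+1} = r_{k-1} − q_k·r_k inherits s_{k+1} = s_{k-1} − q_k·s_k, t_{k+1} = t_{k-1} − q_k·t_k, so r_k = a·s_k + b·t_k at every step:
  q = 1: r = 85, s = 1 − 1·0 = 1, t = 0 − 1·1 = -1  (check: 374·1 + 289·(-1) = 85)
  q = 3: r = 34, s = 0 − 3·1 = -3, t = 1 − 3·(-1) = 4  (check: 374·(-3) + 289·4 = 34)
  q = 2: r = 17, s = 1 − 2·(-3) = 7, t = -1 − 2·4 = -9  (check: 374·7 + 289·(-9) = 17)
The row with r = 17 (the gcd) gives the Bezout coefficients s = 7, t = -9.
Result: 374 · (7) + 289 · (-9) = 17.

gcd(374, 289) = 17; s = 7, t = -9 (check: 374·7 + 289·(-9) = 17).


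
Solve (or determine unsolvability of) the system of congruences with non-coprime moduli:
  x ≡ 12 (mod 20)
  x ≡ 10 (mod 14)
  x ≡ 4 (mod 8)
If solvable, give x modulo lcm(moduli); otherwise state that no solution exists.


Moduli 20, 14, 8 are not pairwise coprime, so CRT works modulo lcm(m_i) when all pairwise compatibility conditions hold.
Pairwise compatibility: gcd(m_i, m_j) must divide a_i - a_j for every pair.
Merge one congruence at a time:
  Start: x ≡ 12 (mod 20).
  Combine with x ≡ 10 (mod 14): gcd(20, 14) = 2; 10 - 12 = -2, which IS divisible by 2, so compatible.
    Write x = 12 + 20·t and substitute into x ≡ 10 (mod 14): 20·t ≡ 10 − 12 = -2 (mod 14).
    Divide the congruence (and modulus) by g = 2: 10·t ≡ -1 (mod 7).
    Reduce coefficients mod 7: 3·t ≡ 6 (mod 7).
    The inverse of 3 mod 7 is 5 (since 3·5 = 15 = 2·7 + 1), so t ≡ 5·6 = 30 ≡ 2 (mod 7).
    Then x = 12 + 20·2 = 52, valid modulo lcm(20, 14) = 140: x ≡ 52 (mod 140).
  Combine with x ≡ 4 (mod 8): gcd(140, 8) = 4; 4 - 52 = -48, which IS divisible by 4, so compatible.
    Write x = 52 + 140·t and substitute into x ≡ 4 (mod 8): 140·t ≡ 4 − 52 = -48 (mod 8).
    Divide the congruence (and modulus) by g = 4: 35·t ≡ -12 (mod 2).
    Reduce coefficients mod 2: 1·t ≡ 0 (mod 2).
    So t ≡ 0 (mod 2).
    Then x = 52 + 140·0 = 52, valid modulo lcm(140, 8) = 280: x ≡ 52 (mod 280).
Verify: 52 mod 20 = 12, 52 mod 14 = 10, 52 mod 8 = 4.

x ≡ 52 (mod 280).


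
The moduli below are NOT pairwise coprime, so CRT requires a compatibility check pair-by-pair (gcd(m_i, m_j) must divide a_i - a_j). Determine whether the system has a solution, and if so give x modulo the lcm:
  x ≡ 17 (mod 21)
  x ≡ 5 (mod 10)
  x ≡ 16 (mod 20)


Moduli 21, 10, 20 are not pairwise coprime, so CRT works modulo lcm(m_i) when all pairwise compatibility conditions hold.
Pairwise compatibility: gcd(m_i, m_j) must divide a_i - a_j for every pair.
Merge one congruence at a time:
  Start: x ≡ 17 (mod 21).
  Combine with x ≡ 5 (mod 10): gcd(21, 10) = 1; 5 - 17 = -12, which IS divisible by 1, so compatible.
    Write x = 17 + 21·t and substitute into x ≡ 5 (mod 10): 21·t ≡ 5 − 17 = -12 (mod 10).
    Reduce coefficients mod 10: 1·t ≡ 8 (mod 10).
    So t ≡ 8 (mod 10).
    Then x = 17 + 21·8 = 185, valid modulo lcm(21, 10) = 210: x ≡ 185 (mod 210).
  Combine with x ≡ 16 (mod 20): gcd(210, 20) = 10, and 16 - 185 = -169 is NOT divisible by 10.
    ⇒ system is inconsistent (no integer solution).

No solution (the system is inconsistent).


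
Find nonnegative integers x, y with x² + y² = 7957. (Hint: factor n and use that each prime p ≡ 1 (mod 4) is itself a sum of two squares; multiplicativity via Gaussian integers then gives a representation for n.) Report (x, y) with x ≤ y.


Step 1: Factor n = 7957 = 73 · 109.
Step 2: Check the mod-4 condition on each prime factor: 73 ≡ 1 (mod 4), exponent 1; 109 ≡ 1 (mod 4), exponent 1.
All primes ≡ 3 (mod 4) appear to even exponent (or don't appear), so by the two-squares theorem n IS expressible as a sum of two squares.
Step 3: Build a representation. Here n = 73 · 109 is a product of primes ≡ 1 (mod 4). Each prime p ≡ 1 (mod 4) is itself a sum of two squares; find a² by testing p − a² for a perfect square:
  73: 73 − 1² = 72, 73 − 2² = 69, 73 − 3² = 64 = 8² ⇒ 73 = 3² + 8².
  109: 109 − 1² = 108, 109 − 2² = 105, 109 − 3² = 100 = 10² ⇒ 109 = 3² + 10².
  Combine using the Brahmagupta–Fibonacci identity (a² + b²)(c² + d²) = (ac − bd)² + (ad + bc)² = (ac + bd)² + (ad − bc)²:
  73 · 109 = 7957: from (3² + 8²)(3² + 10²), take (3·3 − 8·10, 3·10 + 8·3) = (9 − 80, 30 + 24) = (-71, 54); dropping signs (only squares matter) gives (71, 54); check 71² + 54² = 5041 + 2916 = 7957 ✓.
Step 4: Order so x ≤ y and verify: 54² + 71² = 2916 + 5041 = 7957 = n. ✓

n = 7957 = 54² + 71² (one valid representation with x ≤ y).


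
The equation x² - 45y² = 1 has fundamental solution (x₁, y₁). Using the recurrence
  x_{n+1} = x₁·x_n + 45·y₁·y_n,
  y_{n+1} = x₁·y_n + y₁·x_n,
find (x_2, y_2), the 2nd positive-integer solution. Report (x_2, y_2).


Step 1: Find the fundamental solution (x₁, y₁) of x² - 45y² = 1.
  Expand √45 as a continued fraction. a₀ = ⌊√45⌋ = 6; iterate m_{k+1} = d_k·a_k − m_k, d_{k+1} = (45 − m_{k+1}²)/d_k, a_{k+1} = ⌊(a₀ + m_{k+1})/d_{k+1}⌋ (starting m₀ = 0, d₀ = 1), with convergents p_k = a_k·p_{k-1} + p_{k-2}, q_k = a_k·q_{k-1} + q_{k-2} (p₋₁ = 1, q₋₁ = 0):
  k = 0: a₀ = 6; p₀/q₀ = 6/1; p₀² − 45·q₀² = 36 − 45 = -9.
  k = 1: m = 6, d = 9, a = ⌊(6 + 6)/9⌋ = 1; p/q = (1·6 + 1)/(1·1 + 0) = 7/1; p² − 45·q² = 49 − 45 = 4.
  k = 2: m = 3, d = 4, a = ⌊(6 + 3)/4⌋ = 2; p/q = (2·7 + 6)/(2·1 + 1) = 20/3; p² − 45·q² = 400 − 405 = -5.
  k = 3: m = 5, d = 5, a = ⌊(6 + 5)/5⌋ = 2; p/q = (2·20 + 7)/(2·3 + 1) = 47/7; p² − 45·q² = 2209 − 2205 = 4.
  k = 4: m = 5, d = 4, a = ⌊(6 + 5)/4⌋ = 2; p/q = (2·47 + 20)/(2·7 + 3) = 114/17; p² − 45·q² = 12996 − 13005 = -9.
  k = 5: m = 3, d = 9, a = ⌊(6 + 3)/9⌋ = 1; p/q = (1·114 + 47)/(1·17 + 7) = 161/24; p² − 45·q² = 25921 − 25920 = 1.
  The first convergent with p² − 45·q² = 1 gives the fundamental solution (x₁, y₁) = (161, 24).
Step 2: Apply the recurrence (x_{n+1}, y_{n+1}) = (x₁x_n + 45y₁y_n, x₁y_n + y₁x_n) repeatedly.
  From (x_1, y_1) = (161, 24): x_2 = 161·161 + 45·24·24 = 51841; y_2 = 161·24 + 24·161 = 7728.
Step 3: Verify x_2² - 45·y_2² = 2687489281 - 2687489280 = 1 (should be 1). ✓

(x_1, y_1) = (161, 24); (x_2, y_2) = (51841, 7728).


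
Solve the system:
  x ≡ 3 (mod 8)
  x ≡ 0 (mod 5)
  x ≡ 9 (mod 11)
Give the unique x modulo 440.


Moduli 8, 5, 11 are pairwise coprime; by CRT there is a unique solution modulo M = 8 · 5 · 11 = 440.
Solve pairwise, accumulating the modulus:
  Start with x ≡ 3 (mod 8).
  Combine with x ≡ 0 (mod 5): since gcd(8, 5) = 1, we get a unique residue mod 40.
    Write x = 3 + 8·t and substitute into x ≡ 0 (mod 5): 8·t ≡ 0 − 3 = -3 (mod 5).
    Reduce coefficients mod 5: 3·t ≡ 2 (mod 5).
    The inverse of 3 mod 5 is 2 (since 3·2 = 6 = 1·5 + 1), so t ≡ 2·2 = 4 ≡ 4 (mod 5).
    Then x = 3 + 8·4 = 35, valid modulo lcm(8, 5) = 40: x ≡ 35 (mod 40).
  Combine with x ≡ 9 (mod 11): since gcd(40, 11) = 1, we get a unique residue mod 440.
    Write x = 35 + 40·t and substitute into x ≡ 9 (mod 11): 40·t ≡ 9 − 35 = -26 (mod 11).
    Reduce coefficients mod 11: 7·t ≡ 7 (mod 11).
    The inverse of 7 mod 11 is 8 (since 7·8 = 56 = 5·11 + 1), so t ≡ 8·7 = 56 ≡ 1 (mod 11).
    Then x = 35 + 40·1 = 75, valid modulo lcm(40, 11) = 440: x ≡ 75 (mod 440).
Verify: 75 mod 8 = 3 ✓, 75 mod 5 = 0 ✓, 75 mod 11 = 9 ✓.

x ≡ 75 (mod 440).


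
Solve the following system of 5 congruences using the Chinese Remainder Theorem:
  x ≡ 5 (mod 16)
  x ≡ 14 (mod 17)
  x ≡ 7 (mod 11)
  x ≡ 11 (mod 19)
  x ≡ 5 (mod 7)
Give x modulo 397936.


Product of moduli M = 16 · 17 · 11 · 19 · 7 = 397936.
Merge one congruence at a time:
  Start: x ≡ 5 (mod 16).
  Combine with x ≡ 14 (mod 17); new modulus lcm = 272.
    Write x = 5 + 16·t and substitute into x ≡ 14 (mod 17): 16·t ≡ 14 − 5 = 9 (mod 17).
    The inverse of 16 mod 17 is 16 (since 16·16 = 256 = 15·17 + 1), so t ≡ 16·9 = 144 ≡ 8 (mod 17).
    Then x = 5 + 16·8 = 133, valid modulo lcm(16, 17) = 272: x ≡ 133 (mod 272).
  Combine with x ≡ 7 (mod 11); new modulus lcm = 2992.
    Write x = 133 + 272·t and substitute into x ≡ 7 (mod 11): 272·t ≡ 7 − 133 = -126 (mod 11).
    Reduce coefficients mod 11: 8·t ≡ 6 (mod 11).
    The inverse of 8 mod 11 is 7 (since 8·7 = 56 = 5·11 + 1), so t ≡ 7·6 = 42 ≡ 9 (mod 11).
    Then x = 133 + 272·9 = 2581, valid modulo lcm(272, 11) = 2992: x ≡ 2581 (mod 2992).
  Combine with x ≡ 11 (mod 19); new modulus lcm = 56848.
    Write x = 2581 + 2992·t and substitute into x ≡ 11 (mod 19): 2992·t ≡ 11 − 2581 = -2570 (mod 19).
    Reduce coefficients mod 19: 9·t ≡ 14 (mod 19).
    The inverse of 9 mod 19 is 17 (since 9·17 = 153 = 8·19 + 1), so t ≡ 17·14 = 238 ≡ 10 (mod 19).
    Then x = 2581 + 2992·10 = 32501, valid modulo lcm(2992, 19) = 56848: x ≡ 32501 (mod 56848).
  Combine with x ≡ 5 (mod 7); new modulus lcm = 397936.
    Write x = 32501 + 56848·t and substitute into x ≡ 5 (mod 7): 56848·t ≡ 5 − 32501 = -32496 (mod 7).
    Reduce coefficients mod 7: 1·t ≡ 5 (mod 7).
    So t ≡ 5 (mod 7).
    Then x = 32501 + 56848·5 = 316741, valid modulo lcm(56848, 7) = 397936: x ≡ 316741 (mod 397936).
Verify against each original: 316741 mod 16 = 5, 316741 mod 17 = 14, 316741 mod 11 = 7, 316741 mod 19 = 11, 316741 mod 7 = 5.

x ≡ 316741 (mod 397936).


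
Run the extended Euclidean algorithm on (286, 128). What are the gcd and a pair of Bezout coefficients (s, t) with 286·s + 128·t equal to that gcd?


Euclidean algorithm on (286, 128) — divide until remainder is 0:
  286 = 2 · 128 + 30
  128 = 4 · 30 + 8
  30 = 3 · 8 + 6
  8 = 1 · 6 + 2
  6 = 3 · 2 + 0
gcd(286, 128) = 2.
Track Bezout coefficients alongside the remainders: start with r₀ = 286 = a·1 + b·0 (s = 1, t = 0) and r₁ = 128 = a·0 + b·1 (s = 0, t = 1); each new remainder r_{k+1} = r_{k-1} − q_k·r_k inherits s_{k+1} = s_{k-1} − q_k·s_k, t_{k+1} = t_{k-1} − q_k·t_k, so r_k = a·s_k + b·t_k at every step:
  q = 2: r = 30, s = 1 − 2·0 = 1, t = 0 − 2·1 = -2  (check: 286·1 + 128·(-2) = 30)
  q = 4: r = 8, s = 0 − 4·1 = -4, t = 1 − 4·(-2) = 9  (check: 286·(-4) + 128·9 = 8)
  q = 3: r = 6, s = 1 − 3·(-4) = 13, t = -2 − 3·9 = -29  (check: 286·13 + 128·(-29) = 6)
  q = 1: r = 2, s = -4 − 1·13 = -17, t = 9 − 1·(-29) = 38  (check: 286·(-17) + 128·38 = 2)
The row with r = 2 (the gcd) gives the Bezout coefficients s = -17, t = 38.
Result: 286 · (-17) + 128 · (38) = 2.

gcd(286, 128) = 2; s = -17, t = 38 (check: 286·(-17) + 128·38 = 2).


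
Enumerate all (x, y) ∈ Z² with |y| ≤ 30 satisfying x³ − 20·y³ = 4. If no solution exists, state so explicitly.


The equation is x³ - 20y³ = 4. For fixed y, x³ = 20·y³ + 4, so a solution requires the RHS to be a perfect cube.
Strategy: iterate y from -30 to 30, compute RHS = 20·y³ + 4, and check whether it is a (positive or negative) perfect cube.
Check small values of y:
  y = 0: RHS = 4 is not a perfect cube.
  y = 1: RHS = 24 is not a perfect cube.
  y = -1: RHS = -16 is not a perfect cube.
  y = 2: RHS = 164 is not a perfect cube.
  y = -2: RHS = -156 is not a perfect cube.
  y = 3: RHS = 544 is not a perfect cube.
  y = -3: RHS = -536 is not a perfect cube.
Continuing the search up to |y| = 30 finds no solutions either.
No (x, y) in the scanned range satisfies the equation.

No integer solutions with |y| ≤ 30.


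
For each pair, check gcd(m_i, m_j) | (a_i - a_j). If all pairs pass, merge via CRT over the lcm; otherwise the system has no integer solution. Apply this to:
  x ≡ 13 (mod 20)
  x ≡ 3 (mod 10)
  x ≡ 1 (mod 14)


Moduli 20, 10, 14 are not pairwise coprime, so CRT works modulo lcm(m_i) when all pairwise compatibility conditions hold.
Pairwise compatibility: gcd(m_i, m_j) must divide a_i - a_j for every pair.
Merge one congruence at a time:
  Start: x ≡ 13 (mod 20).
  Combine with x ≡ 3 (mod 10): gcd(20, 10) = 10; 3 - 13 = -10, which IS divisible by 10, so compatible.
    Write x = 13 + 20·t and substitute into x ≡ 3 (mod 10): 20·t ≡ 3 − 13 = -10 (mod 10).
    Divide the congruence (and modulus) by g = 10: 2·t ≡ -1 (mod 1).
    Modulo 1 every t works; take t = 0.
    Then x = 13 + 20·0 = 13, valid modulo lcm(20, 10) = 20: x ≡ 13 (mod 20).
  Combine with x ≡ 1 (mod 14): gcd(20, 14) = 2; 1 - 13 = -12, which IS divisible by 2, so compatible.
    Write x = 13 + 20·t and substitute into x ≡ 1 (mod 14): 20·t ≡ 1 − 13 = -12 (mod 14).
    Divide the congruence (and modulus) by g = 2: 10·t ≡ -6 (mod 7).
    Reduce coefficients mod 7: 3·t ≡ 1 (mod 7).
    The inverse of 3 mod 7 is 5 (since 3·5 = 15 = 2·7 + 1), so t ≡ 5·1 = 5 ≡ 5 (mod 7).
    Then x = 13 + 20·5 = 113, valid modulo lcm(20, 14) = 140: x ≡ 113 (mod 140).
Verify: 113 mod 20 = 13, 113 mod 10 = 3, 113 mod 14 = 1.

x ≡ 113 (mod 140).


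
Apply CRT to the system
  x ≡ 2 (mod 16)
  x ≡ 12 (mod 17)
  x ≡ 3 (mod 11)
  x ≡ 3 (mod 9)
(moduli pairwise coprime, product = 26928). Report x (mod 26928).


Product of moduli M = 16 · 17 · 11 · 9 = 26928.
Merge one congruence at a time:
  Start: x ≡ 2 (mod 16).
  Combine with x ≡ 12 (mod 17); new modulus lcm = 272.
    Write x = 2 + 16·t and substitute into x ≡ 12 (mod 17): 16·t ≡ 12 − 2 = 10 (mod 17).
    The inverse of 16 mod 17 is 16 (since 16·16 = 256 = 15·17 + 1), so t ≡ 16·10 = 160 ≡ 7 (mod 17).
    Then x = 2 + 16·7 = 114, valid modulo lcm(16, 17) = 272: x ≡ 114 (mod 272).
  Combine with x ≡ 3 (mod 11); new modulus lcm = 2992.
    Write x = 114 + 272·t and substitute into x ≡ 3 (mod 11): 272·t ≡ 3 − 114 = -111 (mod 11).
    Reduce coefficients mod 11: 8·t ≡ 10 (mod 11).
    The inverse of 8 mod 11 is 7 (since 8·7 = 56 = 5·11 + 1), so t ≡ 7·10 = 70 ≡ 4 (mod 11).
    Then x = 114 + 272·4 = 1202, valid modulo lcm(272, 11) = 2992: x ≡ 1202 (mod 2992).
  Combine with x ≡ 3 (mod 9); new modulus lcm = 26928.
    Write x = 1202 + 2992·t and substitute into x ≡ 3 (mod 9): 2992·t ≡ 3 − 1202 = -1199 (mod 9).
    Reduce coefficients mod 9: 4·t ≡ 7 (mod 9).
    The inverse of 4 mod 9 is 7 (since 4·7 = 28 = 3·9 + 1), so t ≡ 7·7 = 49 ≡ 4 (mod 9).
    Then x = 1202 + 2992·4 = 13170, valid modulo lcm(2992, 9) = 26928: x ≡ 13170 (mod 26928).
Verify against each original: 13170 mod 16 = 2, 13170 mod 17 = 12, 13170 mod 11 = 3, 13170 mod 9 = 3.

x ≡ 13170 (mod 26928).


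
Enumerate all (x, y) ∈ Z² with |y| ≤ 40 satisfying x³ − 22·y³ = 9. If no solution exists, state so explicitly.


The equation is x³ - 22y³ = 9. For fixed y, x³ = 22·y³ + 9, so a solution requires the RHS to be a perfect cube.
Strategy: iterate y from -40 to 40, compute RHS = 22·y³ + 9, and check whether it is a (positive or negative) perfect cube.
Check small values of y:
  y = 0: RHS = 9 is not a perfect cube.
  y = 1: RHS = 31 is not a perfect cube.
  y = -1: RHS = -13 is not a perfect cube.
  y = 2: RHS = 185 is not a perfect cube.
  y = -2: RHS = -167 is not a perfect cube.
  y = 3: RHS = 603 is not a perfect cube.
  y = -3: RHS = -585 is not a perfect cube.
Continuing the search up to |y| = 40 finds no solutions either.
No (x, y) in the scanned range satisfies the equation.

No integer solutions with |y| ≤ 40.


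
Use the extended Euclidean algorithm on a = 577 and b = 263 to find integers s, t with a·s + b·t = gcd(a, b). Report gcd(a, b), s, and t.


Euclidean algorithm on (577, 263) — divide until remainder is 0:
  577 = 2 · 263 + 51
  263 = 5 · 51 + 8
  51 = 6 · 8 + 3
  8 = 2 · 3 + 2
  3 = 1 · 2 + 1
  2 = 2 · 1 + 0
gcd(577, 263) = 1.
Track Bezout coefficients alongside the remainders: start with r₀ = 577 = a·1 + b·0 (s = 1, t = 0) and r₁ = 263 = a·0 + b·1 (s = 0, t = 1); each new remainder r_{k+1} = r_{k-1} − q_k·r_k inherits s_{k+1} = s_{k-1} − q_k·s_k, t_{k+1} = t_{k-1} − q_k·t_k, so r_k = a·s_k + b·t_k at every step:
  q = 2: r = 51, s = 1 − 2·0 = 1, t = 0 − 2·1 = -2  (check: 577·1 + 263·(-2) = 51)
  q = 5: r = 8, s = 0 − 5·1 = -5, t = 1 − 5·(-2) = 11  (check: 577·(-5) + 263·11 = 8)
  q = 6: r = 3, s = 1 − 6·(-5) = 31, t = -2 − 6·11 = -68  (check: 577·31 + 263·(-68) = 3)
  q = 2: r = 2, s = -5 − 2·31 = -67, t = 11 − 2·(-68) = 147  (check: 577·(-67) + 263·147 = 2)
  q = 1: r = 1, s = 31 − 1·(-67) = 98, t = -68 − 1·147 = -215  (check: 577·98 + 263·(-215) = 1)
The row with r = 1 (the gcd) gives the Bezout coefficients s = 98, t = -215.
Result: 577 · (98) + 263 · (-215) = 1.

gcd(577, 263) = 1; s = 98, t = -215 (check: 577·98 + 263·(-215) = 1).


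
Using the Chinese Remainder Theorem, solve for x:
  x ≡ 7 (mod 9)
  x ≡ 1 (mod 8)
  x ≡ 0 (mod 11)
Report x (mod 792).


Moduli 9, 8, 11 are pairwise coprime; by CRT there is a unique solution modulo M = 9 · 8 · 11 = 792.
Solve pairwise, accumulating the modulus:
  Start with x ≡ 7 (mod 9).
  Combine with x ≡ 1 (mod 8): since gcd(9, 8) = 1, we get a unique residue mod 72.
    Write x = 7 + 9·t and substitute into x ≡ 1 (mod 8): 9·t ≡ 1 − 7 = -6 (mod 8).
    Reduce coefficients mod 8: 1·t ≡ 2 (mod 8).
    So t ≡ 2 (mod 8).
    Then x = 7 + 9·2 = 25, valid modulo lcm(9, 8) = 72: x ≡ 25 (mod 72).
  Combine with x ≡ 0 (mod 11): since gcd(72, 11) = 1, we get a unique residue mod 792.
    Write x = 25 + 72·t and substitute into x ≡ 0 (mod 11): 72·t ≡ 0 − 25 = -25 (mod 11).
    Reduce coefficients mod 11: 6·t ≡ 8 (mod 11).
    The inverse of 6 mod 11 is 2 (since 6·2 = 12 = 1·11 + 1), so t ≡ 2·8 = 16 ≡ 5 (mod 11).
    Then x = 25 + 72·5 = 385, valid modulo lcm(72, 11) = 792: x ≡ 385 (mod 792).
Verify: 385 mod 9 = 7 ✓, 385 mod 8 = 1 ✓, 385 mod 11 = 0 ✓.

x ≡ 385 (mod 792).


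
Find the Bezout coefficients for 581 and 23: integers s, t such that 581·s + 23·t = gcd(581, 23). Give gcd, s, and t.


Euclidean algorithm on (581, 23) — divide until remainder is 0:
  581 = 25 · 23 + 6
  23 = 3 · 6 + 5
  6 = 1 · 5 + 1
  5 = 5 · 1 + 0
gcd(581, 23) = 1.
Track Bezout coefficients alongside the remainders: start with r₀ = 581 = a·1 + b·0 (s = 1, t = 0) and r₁ = 23 = a·0 + b·1 (s = 0, t = 1); each new remainder r_{k+1} = r_{k-1} − q_k·r_k inherits s_{k+1} = s_{k-1} − q_k·s_k, t_{k+1} = t_{k-1} − q_k·t_k, so r_k = a·s_k + b·t_k at every step:
  q = 25: r = 6, s = 1 − 25·0 = 1, t = 0 − 25·1 = -25  (check: 581·1 + 23·(-25) = 6)
  q = 3: r = 5, s = 0 − 3·1 = -3, t = 1 − 3·(-25) = 76  (check: 581·(-3) + 23·76 = 5)
  q = 1: r = 1, s = 1 − 1·(-3) = 4, t = -25 − 1·76 = -101  (check: 581·4 + 23·(-101) = 1)
The row with r = 1 (the gcd) gives the Bezout coefficients s = 4, t = -101.
Result: 581 · (4) + 23 · (-101) = 1.

gcd(581, 23) = 1; s = 4, t = -101 (check: 581·4 + 23·(-101) = 1).


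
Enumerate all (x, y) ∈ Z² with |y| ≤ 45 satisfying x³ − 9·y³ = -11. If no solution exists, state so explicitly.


The equation is x³ - 9y³ = -11. For fixed y, x³ = 9·y³ − 11, so a solution requires the RHS to be a perfect cube.
Strategy: iterate y from -45 to 45, compute RHS = 9·y³ − 11, and check whether it is a (positive or negative) perfect cube.
Check small values of y:
  y = 0: RHS = -11 is not a perfect cube.
  y = 1: RHS = -2 is not a perfect cube.
  y = -1: RHS = -20 is not a perfect cube.
  y = 2: RHS = 61 is not a perfect cube.
  y = -2: RHS = -83 is not a perfect cube.
  y = 3: RHS = 232 is not a perfect cube.
  y = -3: RHS = -254 is not a perfect cube.
Continuing the search up to |y| = 45 finds no solutions either.
No (x, y) in the scanned range satisfies the equation.

No integer solutions with |y| ≤ 45.


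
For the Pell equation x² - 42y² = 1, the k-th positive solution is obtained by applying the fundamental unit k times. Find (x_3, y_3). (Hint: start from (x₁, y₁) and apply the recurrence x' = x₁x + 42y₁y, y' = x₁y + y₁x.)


Step 1: Find the fundamental solution (x₁, y₁) of x² - 42y² = 1.
  Expand √42 as a continued fraction. a₀ = ⌊√42⌋ = 6; iterate m_{k+1} = d_k·a_k − m_k, d_{k+1} = (42 − m_{k+1}²)/d_k, a_{k+1} = ⌊(a₀ + m_{k+1})/d_{k+1}⌋ (starting m₀ = 0, d₀ = 1), with convergents p_k = a_k·p_{k-1} + p_{k-2}, q_k = a_k·q_{k-1} + q_{k-2} (p₋₁ = 1, q₋₁ = 0):
  k = 0: a₀ = 6; p₀/q₀ = 6/1; p₀² − 42·q₀² = 36 − 42 = -6.
  k = 1: m = 6, d = 6, a = ⌊(6 + 6)/6⌋ = 2; p/q = (2·6 + 1)/(2·1 + 0) = 13/2; p² − 42·q² = 169 − 168 = 1.
  The first convergent with p² − 42·q² = 1 gives the fundamental solution (x₁, y₁) = (13, 2).
Step 2: Apply the recurrence (x_{n+1}, y_{n+1}) = (x₁x_n + 42y₁y_n, x₁y_n + y₁x_n) repeatedly.
  From (x_1, y_1) = (13, 2): x_2 = 13·13 + 42·2·2 = 337; y_2 = 13·2 + 2·13 = 52.
  From (x_2, y_2) = (337, 52): x_3 = 13·337 + 42·2·52 = 8749; y_3 = 13·52 + 2·337 = 1350.
Step 3: Verify x_3² - 42·y_3² = 76545001 - 76545000 = 1 (should be 1). ✓

(x_1, y_1) = (13, 2); (x_3, y_3) = (8749, 1350).


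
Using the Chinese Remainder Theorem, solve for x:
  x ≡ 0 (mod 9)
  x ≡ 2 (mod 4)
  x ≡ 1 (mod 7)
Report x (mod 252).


Moduli 9, 4, 7 are pairwise coprime; by CRT there is a unique solution modulo M = 9 · 4 · 7 = 252.
Solve pairwise, accumulating the modulus:
  Start with x ≡ 0 (mod 9).
  Combine with x ≡ 2 (mod 4): since gcd(9, 4) = 1, we get a unique residue mod 36.
    Write x = 0 + 9·t and substitute into x ≡ 2 (mod 4): 9·t ≡ 2 − 0 = 2 (mod 4).
    Reduce coefficients mod 4: 1·t ≡ 2 (mod 4).
    So t ≡ 2 (mod 4).
    Then x = 0 + 9·2 = 18, valid modulo lcm(9, 4) = 36: x ≡ 18 (mod 36).
  Combine with x ≡ 1 (mod 7): since gcd(36, 7) = 1, we get a unique residue mod 252.
    Write x = 18 + 36·t and substitute into x ≡ 1 (mod 7): 36·t ≡ 1 − 18 = -17 (mod 7).
    Reduce coefficients mod 7: 1·t ≡ 4 (mod 7).
    So t ≡ 4 (mod 7).
    Then x = 18 + 36·4 = 162, valid modulo lcm(36, 7) = 252: x ≡ 162 (mod 252).
Verify: 162 mod 9 = 0 ✓, 162 mod 4 = 2 ✓, 162 mod 7 = 1 ✓.

x ≡ 162 (mod 252).


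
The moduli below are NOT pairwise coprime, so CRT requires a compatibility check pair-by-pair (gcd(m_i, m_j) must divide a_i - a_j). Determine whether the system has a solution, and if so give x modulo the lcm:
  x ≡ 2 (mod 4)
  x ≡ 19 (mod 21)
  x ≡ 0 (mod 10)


Moduli 4, 21, 10 are not pairwise coprime, so CRT works modulo lcm(m_i) when all pairwise compatibility conditions hold.
Pairwise compatibility: gcd(m_i, m_j) must divide a_i - a_j for every pair.
Merge one congruence at a time:
  Start: x ≡ 2 (mod 4).
  Combine with x ≡ 19 (mod 21): gcd(4, 21) = 1; 19 - 2 = 17, which IS divisible by 1, so compatible.
    Write x = 2 + 4·t and substitute into x ≡ 19 (mod 21): 4·t ≡ 19 − 2 = 17 (mod 21).
    The inverse of 4 mod 21 is 16 (since 4·16 = 64 = 3·21 + 1), so t ≡ 16·17 = 272 ≡ 20 (mod 21).
    Then x = 2 + 4·20 = 82, valid modulo lcm(4, 21) = 84: x ≡ 82 (mod 84).
  Combine with x ≡ 0 (mod 10): gcd(84, 10) = 2; 0 - 82 = -82, which IS divisible by 2, so compatible.
    Write x = 82 + 84·t and substitute into x ≡ 0 (mod 10): 84·t ≡ 0 − 82 = -82 (mod 10).
    Divide the congruence (and modulus) by g = 2: 42·t ≡ -41 (mod 5).
    Reduce coefficients mod 5: 2·t ≡ 4 (mod 5).
    The inverse of 2 mod 5 is 3 (since 2·3 = 6 = 1·5 + 1), so t ≡ 3·4 = 12 ≡ 2 (mod 5).
    Then x = 82 + 84·2 = 250, valid modulo lcm(84, 10) = 420: x ≡ 250 (mod 420).
Verify: 250 mod 4 = 2, 250 mod 21 = 19, 250 mod 10 = 0.

x ≡ 250 (mod 420).


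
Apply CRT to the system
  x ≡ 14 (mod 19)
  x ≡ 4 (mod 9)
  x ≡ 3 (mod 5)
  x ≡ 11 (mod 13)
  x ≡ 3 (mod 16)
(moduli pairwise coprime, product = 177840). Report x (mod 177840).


Product of moduli M = 19 · 9 · 5 · 13 · 16 = 177840.
Merge one congruence at a time:
  Start: x ≡ 14 (mod 19).
  Combine with x ≡ 4 (mod 9); new modulus lcm = 171.
    Write x = 14 + 19·t and substitute into x ≡ 4 (mod 9): 19·t ≡ 4 − 14 = -10 (mod 9).
    Reduce coefficients mod 9: 1·t ≡ 8 (mod 9).
    So t ≡ 8 (mod 9).
    Then x = 14 + 19·8 = 166, valid modulo lcm(19, 9) = 171: x ≡ 166 (mod 171).
  Combine with x ≡ 3 (mod 5); new modulus lcm = 855.
    Write x = 166 + 171·t and substitute into x ≡ 3 (mod 5): 171·t ≡ 3 − 166 = -163 (mod 5).
    Reduce coefficients mod 5: 1·t ≡ 2 (mod 5).
    So t ≡ 2 (mod 5).
    Then x = 166 + 171·2 = 508, valid modulo lcm(171, 5) = 855: x ≡ 508 (mod 855).
  Combine with x ≡ 11 (mod 13); new modulus lcm = 11115.
    Write x = 508 + 855·t and substitute into x ≡ 11 (mod 13): 855·t ≡ 11 − 508 = -497 (mod 13).
    Reduce coefficients mod 13: 10·t ≡ 10 (mod 13).
    The inverse of 10 mod 13 is 4 (since 10·4 = 40 = 3·13 + 1), so t ≡ 4·10 = 40 ≡ 1 (mod 13).
    Then x = 508 + 855·1 = 1363, valid modulo lcm(855, 13) = 11115: x ≡ 1363 (mod 11115).
  Combine with x ≡ 3 (mod 16); new modulus lcm = 177840.
    Write x = 1363 + 11115·t and substitute into x ≡ 3 (mod 16): 11115·t ≡ 3 − 1363 = -1360 (mod 16).
    Reduce coefficients mod 16: 11·t ≡ 0 (mod 16).
    The inverse of 11 mod 16 is 3 (since 11·3 = 33 = 2·16 + 1), so t ≡ 3·0 = 0 ≡ 0 (mod 16).
    Then x = 1363 + 11115·0 = 1363, valid modulo lcm(11115, 16) = 177840: x ≡ 1363 (mod 177840).
Verify against each original: 1363 mod 19 = 14, 1363 mod 9 = 4, 1363 mod 5 = 3, 1363 mod 13 = 11, 1363 mod 16 = 3.

x ≡ 1363 (mod 177840).


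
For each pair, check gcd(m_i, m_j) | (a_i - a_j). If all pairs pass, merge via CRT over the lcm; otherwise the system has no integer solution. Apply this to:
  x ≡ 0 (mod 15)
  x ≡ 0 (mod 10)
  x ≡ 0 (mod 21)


Moduli 15, 10, 21 are not pairwise coprime, so CRT works modulo lcm(m_i) when all pairwise compatibility conditions hold.
Pairwise compatibility: gcd(m_i, m_j) must divide a_i - a_j for every pair.
Merge one congruence at a time:
  Start: x ≡ 0 (mod 15).
  Combine with x ≡ 0 (mod 10): gcd(15, 10) = 5; 0 - 0 = 0, which IS divisible by 5, so compatible.
    Write x = 0 + 15·t and substitute into x ≡ 0 (mod 10): 15·t ≡ 0 − 0 = 0 (mod 10).
    Divide the congruence (and modulus) by g = 5: 3·t ≡ 0 (mod 2).
    Reduce coefficients mod 2: 1·t ≡ 0 (mod 2).
    So t ≡ 0 (mod 2).
    Then x = 0 + 15·0 = 0, valid modulo lcm(15, 10) = 30: x ≡ 0 (mod 30).
  Combine with x ≡ 0 (mod 21): gcd(30, 21) = 3; 0 - 0 = 0, which IS divisible by 3, so compatible.
    Write x = 0 + 30·t and substitute into x ≡ 0 (mod 21): 30·t ≡ 0 − 0 = 0 (mod 21).
    Divide the congruence (and modulus) by g = 3: 10·t ≡ 0 (mod 7).
    Reduce coefficients mod 7: 3·t ≡ 0 (mod 7).
    The inverse of 3 mod 7 is 5 (since 3·5 = 15 = 2·7 + 1), so t ≡ 5·0 = 0 ≡ 0 (mod 7).
    Then x = 0 + 30·0 = 0, valid modulo lcm(30, 21) = 210: x ≡ 0 (mod 210).
Verify: 0 mod 15 = 0, 0 mod 10 = 0, 0 mod 21 = 0.

x ≡ 0 (mod 210).


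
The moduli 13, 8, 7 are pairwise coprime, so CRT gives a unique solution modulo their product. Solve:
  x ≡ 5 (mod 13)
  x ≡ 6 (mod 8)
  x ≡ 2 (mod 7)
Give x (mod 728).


Moduli 13, 8, 7 are pairwise coprime; by CRT there is a unique solution modulo M = 13 · 8 · 7 = 728.
Solve pairwise, accumulating the modulus:
  Start with x ≡ 5 (mod 13).
  Combine with x ≡ 6 (mod 8): since gcd(13, 8) = 1, we get a unique residue mod 104.
    Write x = 5 + 13·t and substitute into x ≡ 6 (mod 8): 13·t ≡ 6 − 5 = 1 (mod 8).
    Reduce coefficients mod 8: 5·t ≡ 1 (mod 8).
    The inverse of 5 mod 8 is 5 (since 5·5 = 25 = 3·8 + 1), so t ≡ 5·1 = 5 ≡ 5 (mod 8).
    Then x = 5 + 13·5 = 70, valid modulo lcm(13, 8) = 104: x ≡ 70 (mod 104).
  Combine with x ≡ 2 (mod 7): since gcd(104, 7) = 1, we get a unique residue mod 728.
    Write x = 70 + 104·t and substitute into x ≡ 2 (mod 7): 104·t ≡ 2 − 70 = -68 (mod 7).
    Reduce coefficients mod 7: 6·t ≡ 2 (mod 7).
    The inverse of 6 mod 7 is 6 (since 6·6 = 36 = 5·7 + 1), so t ≡ 6·2 = 12 ≡ 5 (mod 7).
    Then x = 70 + 104·5 = 590, valid modulo lcm(104, 7) = 728: x ≡ 590 (mod 728).
Verify: 590 mod 13 = 5 ✓, 590 mod 8 = 6 ✓, 590 mod 7 = 2 ✓.

x ≡ 590 (mod 728).


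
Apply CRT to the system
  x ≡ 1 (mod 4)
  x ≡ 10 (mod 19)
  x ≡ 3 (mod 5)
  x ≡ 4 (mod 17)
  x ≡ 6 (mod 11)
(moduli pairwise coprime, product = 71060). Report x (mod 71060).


Product of moduli M = 4 · 19 · 5 · 17 · 11 = 71060.
Merge one congruence at a time:
  Start: x ≡ 1 (mod 4).
  Combine with x ≡ 10 (mod 19); new modulus lcm = 76.
    Write x = 1 + 4·t and substitute into x ≡ 10 (mod 19): 4·t ≡ 10 − 1 = 9 (mod 19).
    The inverse of 4 mod 19 is 5 (since 4·5 = 20 = 1·19 + 1), so t ≡ 5·9 = 45 ≡ 7 (mod 19).
    Then x = 1 + 4·7 = 29, valid modulo lcm(4, 19) = 76: x ≡ 29 (mod 76).
  Combine with x ≡ 3 (mod 5); new modulus lcm = 380.
    Write x = 29 + 76·t and substitute into x ≡ 3 (mod 5): 76·t ≡ 3 − 29 = -26 (mod 5).
    Reduce coefficients mod 5: 1·t ≡ 4 (mod 5).
    So t ≡ 4 (mod 5).
    Then x = 29 + 76·4 = 333, valid modulo lcm(76, 5) = 380: x ≡ 333 (mod 380).
  Combine with x ≡ 4 (mod 17); new modulus lcm = 6460.
    Write x = 333 + 380·t and substitute into x ≡ 4 (mod 17): 380·t ≡ 4 − 333 = -329 (mod 17).
    Reduce coefficients mod 17: 6·t ≡ 11 (mod 17).
    The inverse of 6 mod 17 is 3 (since 6·3 = 18 = 1·17 + 1), so t ≡ 3·11 = 33 ≡ 16 (mod 17).
    Then x = 333 + 380·16 = 6413, valid modulo lcm(380, 17) = 6460: x ≡ 6413 (mod 6460).
  Combine with x ≡ 6 (mod 11); new modulus lcm = 71060.
    Write x = 6413 + 6460·t and substitute into x ≡ 6 (mod 11): 6460·t ≡ 6 − 6413 = -6407 (mod 11).
    Reduce coefficients mod 11: 3·t ≡ 6 (mod 11).
    The inverse of 3 mod 11 is 4 (since 3·4 = 12 = 1·11 + 1), so t ≡ 4·6 = 24 ≡ 2 (mod 11).
    Then x = 6413 + 6460·2 = 19333, valid modulo lcm(6460, 11) = 71060: x ≡ 19333 (mod 71060).
Verify against each original: 19333 mod 4 = 1, 19333 mod 19 = 10, 19333 mod 5 = 3, 19333 mod 17 = 4, 19333 mod 11 = 6.

x ≡ 19333 (mod 71060).


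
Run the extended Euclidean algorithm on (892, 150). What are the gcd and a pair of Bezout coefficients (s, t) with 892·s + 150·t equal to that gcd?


Euclidean algorithm on (892, 150) — divide until remainder is 0:
  892 = 5 · 150 + 142
  150 = 1 · 142 + 8
  142 = 17 · 8 + 6
  8 = 1 · 6 + 2
  6 = 3 · 2 + 0
gcd(892, 150) = 2.
Track Bezout coefficients alongside the remainders: start with r₀ = 892 = a·1 + b·0 (s = 1, t = 0) and r₁ = 150 = a·0 + b·1 (s = 0, t = 1); each new remainder r_{k+1} = r_{k-1} − q_k·r_k inherits s_{k+1} = s_{k-1} − q_k·s_k, t_{k+1} = t_{k-1} − q_k·t_k, so r_k = a·s_k + b·t_k at every step:
  q = 5: r = 142, s = 1 − 5·0 = 1, t = 0 − 5·1 = -5  (check: 892·1 + 150·(-5) = 142)
  q = 1: r = 8, s = 0 − 1·1 = -1, t = 1 − 1·(-5) = 6  (check: 892·(-1) + 150·6 = 8)
  q = 17: r = 6, s = 1 − 17·(-1) = 18, t = -5 − 17·6 = -107  (check: 892·18 + 150·(-107) = 6)
  q = 1: r = 2, s = -1 − 1·18 = -19, t = 6 − 1·(-107) = 113  (check: 892·(-19) + 150·113 = 2)
The row with r = 2 (the gcd) gives the Bezout coefficients s = -19, t = 113.
Result: 892 · (-19) + 150 · (113) = 2.

gcd(892, 150) = 2; s = -19, t = 113 (check: 892·(-19) + 150·113 = 2).


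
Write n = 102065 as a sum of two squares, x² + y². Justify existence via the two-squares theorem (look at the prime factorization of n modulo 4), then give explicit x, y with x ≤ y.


Step 1: Factor n = 102065 = 5 · 137 · 149.
Step 2: Check the mod-4 condition on each prime factor: 5 ≡ 1 (mod 4), exponent 1; 137 ≡ 1 (mod 4), exponent 1; 149 ≡ 1 (mod 4), exponent 1.
All primes ≡ 3 (mod 4) appear to even exponent (or don't appear), so by the two-squares theorem n IS expressible as a sum of two squares.
Step 3: Build a representation. Here n = 5 · 137 · 149 is a product of primes ≡ 1 (mod 4). Each prime p ≡ 1 (mod 4) is itself a sum of two squares; find a² by testing p − a² for a perfect square:
  5: 5 − 1² = 4 = 2² ⇒ 5 = 1² + 2².
  137: 137 − 1² = 136, 137 − 2² = 133, 137 − 3² = 128, 137 − 4² = 121 = 11² ⇒ 137 = 4² + 11².
  149: 149 − 1² = 148, 149 − 2² = 145, 149 − 3² = 140, 149 − 4² = 133, 149 − 5² = 124, 149 − 6² = 113, 149 − 7² = 100 = 10² ⇒ 149 = 7² + 10².
  Combine using the Brahmagupta–Fibonacci identity (a² + b²)(c² + d²) = (ac − bd)² + (ad + bc)² = (ac + bd)² + (ad − bc)²:
  5 · 137 = 685: from (1² + 2²)(4² + 11²), take (1·4 − 2·11, 1·11 + 2·4) = (4 − 22, 11 + 8) = (-18, 19); dropping signs (only squares matter) gives (18, 19); check 18² + 19² = 324 + 361 = 685 ✓.
  685 · 149 = 102065: from (18² + 19²)(7² + 10²), take (18·7 − 19·10, 18·10 + 19·7) = (126 − 190, 180 + 133) = (-64, 313); dropping signs (only squares matter) gives (64, 313); check 64² + 313² = 4096 + 97969 = 102065 ✓.
Step 4: Order so x ≤ y and verify: 64² + 313² = 4096 + 97969 = 102065 = n. ✓

n = 102065 = 64² + 313² (one valid representation with x ≤ y).


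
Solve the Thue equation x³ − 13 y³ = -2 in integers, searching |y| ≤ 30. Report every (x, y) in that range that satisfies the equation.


The equation is x³ - 13y³ = -2. For fixed y, x³ = 13·y³ − 2, so a solution requires the RHS to be a perfect cube.
Strategy: iterate y from -30 to 30, compute RHS = 13·y³ − 2, and check whether it is a (positive or negative) perfect cube.
Check small values of y:
  y = 0: RHS = -2 is not a perfect cube.
  y = 1: RHS = 11 is not a perfect cube.
  y = -1: RHS = -15 is not a perfect cube.
  y = 2: RHS = 102 is not a perfect cube.
  y = -2: RHS = -106 is not a perfect cube.
  y = 3: RHS = 349 is not a perfect cube.
  y = -3: RHS = -353 is not a perfect cube.
Continuing the search up to |y| = 30 finds no solutions either.
No (x, y) in the scanned range satisfies the equation.

No integer solutions with |y| ≤ 30.


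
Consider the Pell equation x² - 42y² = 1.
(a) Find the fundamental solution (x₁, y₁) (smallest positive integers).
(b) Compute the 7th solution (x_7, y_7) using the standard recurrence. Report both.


Step 1: Find the fundamental solution (x₁, y₁) of x² - 42y² = 1.
  Expand √42 as a continued fraction. a₀ = ⌊√42⌋ = 6; iterate m_{k+1} = d_k·a_k − m_k, d_{k+1} = (42 − m_{k+1}²)/d_k, a_{k+1} = ⌊(a₀ + m_{k+1})/d_{k+1}⌋ (starting m₀ = 0, d₀ = 1), with convergents p_k = a_k·p_{k-1} + p_{k-2}, q_k = a_k·q_{k-1} + q_{k-2} (p₋₁ = 1, q₋₁ = 0):
  k = 0: a₀ = 6; p₀/q₀ = 6/1; p₀² − 42·q₀² = 36 − 42 = -6.
  k = 1: m = 6, d = 6, a = ⌊(6 + 6)/6⌋ = 2; p/q = (2·6 + 1)/(2·1 + 0) = 13/2; p² − 42·q² = 169 − 168 = 1.
  The first convergent with p² − 42·q² = 1 gives the fundamental solution (x₁, y₁) = (13, 2).
Step 2: Apply the recurrence (x_{n+1}, y_{n+1}) = (x₁x_n + 42y₁y_n, x₁y_n + y₁x_n) repeatedly.
  From (x_1, y_1) = (13, 2): x_2 = 13·13 + 42·2·2 = 337; y_2 = 13·2 + 2·13 = 52.
  From (x_2, y_2) = (337, 52): x_3 = 13·337 + 42·2·52 = 8749; y_3 = 13·52 + 2·337 = 1350.
  From (x_3, y_3) = (8749, 1350): x_4 = 13·8749 + 42·2·1350 = 227137; y_4 = 13·1350 + 2·8749 = 35048.
  From (x_4, y_4) = (227137, 35048): x_5 = 13·227137 + 42·2·35048 = 5896813; y_5 = 13·35048 + 2·227137 = 909898.
  From (x_5, y_5) = (5896813, 909898): x_6 = 13·5896813 + 42·2·909898 = 153090001; y_6 = 13·909898 + 2·5896813 = 23622300.
  From (x_6, y_6) = (153090001, 23622300): x_7 = 13·153090001 + 42·2·23622300 = 3974443213; y_7 = 13·23622300 + 2·153090001 = 613269902.
Step 3: Verify x_7² - 42·y_7² = 15796198853361763369 - 15796198853361763368 = 1 (should be 1). ✓

(x_1, y_1) = (13, 2); (x_7, y_7) = (3974443213, 613269902).


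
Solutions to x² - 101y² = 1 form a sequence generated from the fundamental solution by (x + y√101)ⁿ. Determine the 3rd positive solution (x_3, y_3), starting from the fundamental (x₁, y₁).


Step 1: Find the fundamental solution (x₁, y₁) of x² - 101y² = 1.
  Expand √101 as a continued fraction. a₀ = ⌊√101⌋ = 10; iterate m_{k+1} = d_k·a_k − m_k, d_{k+1} = (101 − m_{k+1}²)/d_k, a_{k+1} = ⌊(a₀ + m_{k+1})/d_{k+1}⌋ (starting m₀ = 0, d₀ = 1), with convergents p_k = a_k·p_{k-1} + p_{k-2}, q_k = a_k·q_{k-1} + q_{k-2} (p₋₁ = 1, q₋₁ = 0):
  k = 0: a₀ = 10; p₀/q₀ = 10/1; p₀² − 101·q₀² = 100 − 101 = -1.
  k = 1: m = 10, d = 1, a = ⌊(10 + 10)/1⌋ = 20; p/q = (20·10 + 1)/(20·1 + 0) = 201/20; p² − 101·q² = 40401 − 40400 = 1.
  The first convergent with p² − 101·q² = 1 gives the fundamental solution (x₁, y₁) = (201, 20).
Step 2: Apply the recurrence (x_{n+1}, y_{n+1}) = (x₁x_n + 101y₁y_n, x₁y_n + y₁x_n) repeatedly.
  From (x_1, y_1) = (201, 20): x_2 = 201·201 + 101·20·20 = 80801; y_2 = 201·20 + 20·201 = 8040.
  From (x_2, y_2) = (80801, 8040): x_3 = 201·80801 + 101·20·8040 = 32481801; y_3 = 201·8040 + 20·80801 = 3232060.
Step 3: Verify x_3² - 101·y_3² = 1055067396203601 - 1055067396203600 = 1 (should be 1). ✓

(x_1, y_1) = (201, 20); (x_3, y_3) = (32481801, 3232060).


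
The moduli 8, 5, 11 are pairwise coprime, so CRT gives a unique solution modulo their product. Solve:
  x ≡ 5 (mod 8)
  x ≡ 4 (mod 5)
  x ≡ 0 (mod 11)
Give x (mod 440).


Moduli 8, 5, 11 are pairwise coprime; by CRT there is a unique solution modulo M = 8 · 5 · 11 = 440.
Solve pairwise, accumulating the modulus:
  Start with x ≡ 5 (mod 8).
  Combine with x ≡ 4 (mod 5): since gcd(8, 5) = 1, we get a unique residue mod 40.
    Write x = 5 + 8·t and substitute into x ≡ 4 (mod 5): 8·t ≡ 4 − 5 = -1 (mod 5).
    Reduce coefficients mod 5: 3·t ≡ 4 (mod 5).
    The inverse of 3 mod 5 is 2 (since 3·2 = 6 = 1·5 + 1), so t ≡ 2·4 = 8 ≡ 3 (mod 5).
    Then x = 5 + 8·3 = 29, valid modulo lcm(8, 5) = 40: x ≡ 29 (mod 40).
  Combine with x ≡ 0 (mod 11): since gcd(40, 11) = 1, we get a unique residue mod 440.
    Write x = 29 + 40·t and substitute into x ≡ 0 (mod 11): 40·t ≡ 0 − 29 = -29 (mod 11).
    Reduce coefficients mod 11: 7·t ≡ 4 (mod 11).
    The inverse of 7 mod 11 is 8 (since 7·8 = 56 = 5·11 + 1), so t ≡ 8·4 = 32 ≡ 10 (mod 11).
    Then x = 29 + 40·10 = 429, valid modulo lcm(40, 11) = 440: x ≡ 429 (mod 440).
Verify: 429 mod 8 = 5 ✓, 429 mod 5 = 4 ✓, 429 mod 11 = 0 ✓.

x ≡ 429 (mod 440).


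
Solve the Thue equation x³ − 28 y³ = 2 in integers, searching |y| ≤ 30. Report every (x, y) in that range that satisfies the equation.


The equation is x³ - 28y³ = 2. For fixed y, x³ = 28·y³ + 2, so a solution requires the RHS to be a perfect cube.
Strategy: iterate y from -30 to 30, compute RHS = 28·y³ + 2, and check whether it is a (positive or negative) perfect cube.
Check small values of y:
  y = 0: RHS = 2 is not a perfect cube.
  y = 1: RHS = 30 is not a perfect cube.
  y = -1: RHS = -26 is not a perfect cube.
  y = 2: RHS = 226 is not a perfect cube.
  y = -2: RHS = -222 is not a perfect cube.
  y = 3: RHS = 758 is not a perfect cube.
  y = -3: RHS = -754 is not a perfect cube.
Continuing the search up to |y| = 30 finds no solutions either.
No (x, y) in the scanned range satisfies the equation.

No integer solutions with |y| ≤ 30.


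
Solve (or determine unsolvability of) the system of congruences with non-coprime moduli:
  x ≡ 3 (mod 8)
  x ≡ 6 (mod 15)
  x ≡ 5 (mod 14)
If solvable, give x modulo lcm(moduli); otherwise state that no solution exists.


Moduli 8, 15, 14 are not pairwise coprime, so CRT works modulo lcm(m_i) when all pairwise compatibility conditions hold.
Pairwise compatibility: gcd(m_i, m_j) must divide a_i - a_j for every pair.
Merge one congruence at a time:
  Start: x ≡ 3 (mod 8).
  Combine with x ≡ 6 (mod 15): gcd(8, 15) = 1; 6 - 3 = 3, which IS divisible by 1, so compatible.
    Write x = 3 + 8·t and substitute into x ≡ 6 (mod 15): 8·t ≡ 6 − 3 = 3 (mod 15).
    The inverse of 8 mod 15 is 2 (since 8·2 = 16 = 1·15 + 1), so t ≡ 2·3 = 6 ≡ 6 (mod 15).
    Then x = 3 + 8·6 = 51, valid modulo lcm(8, 15) = 120: x ≡ 51 (mod 120).
  Combine with x ≡ 5 (mod 14): gcd(120, 14) = 2; 5 - 51 = -46, which IS divisible by 2, so compatible.
    Write x = 51 + 120·t and substitute into x ≡ 5 (mod 14): 120·t ≡ 5 − 51 = -46 (mod 14).
    Divide the congruence (and modulus) by g = 2: 60·t ≡ -23 (mod 7).
    Reduce coefficients mod 7: 4·t ≡ 5 (mod 7).
    The inverse of 4 mod 7 is 2 (since 4·2 = 8 = 1·7 + 1), so t ≡ 2·5 = 10 ≡ 3 (mod 7).
    Then x = 51 + 120·3 = 411, valid modulo lcm(120, 14) = 840: x ≡ 411 (mod 840).
Verify: 411 mod 8 = 3, 411 mod 15 = 6, 411 mod 14 = 5.

x ≡ 411 (mod 840).
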